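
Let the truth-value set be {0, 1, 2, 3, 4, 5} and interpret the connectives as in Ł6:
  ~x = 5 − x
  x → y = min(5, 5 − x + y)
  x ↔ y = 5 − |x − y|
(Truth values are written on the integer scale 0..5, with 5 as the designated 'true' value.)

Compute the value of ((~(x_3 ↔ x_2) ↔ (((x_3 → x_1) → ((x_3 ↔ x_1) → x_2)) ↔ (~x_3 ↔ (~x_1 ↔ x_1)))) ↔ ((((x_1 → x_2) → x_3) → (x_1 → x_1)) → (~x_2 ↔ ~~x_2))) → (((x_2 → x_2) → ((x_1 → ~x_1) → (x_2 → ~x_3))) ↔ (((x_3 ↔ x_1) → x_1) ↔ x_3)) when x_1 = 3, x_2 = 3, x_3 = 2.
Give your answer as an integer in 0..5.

5

x_3 ↔ x_2 = 2 ↔ 3 = 4
~(x_3 ↔ x_2) = ~4 = 1
x_3 → x_1 = 2 → 3 = 5
x_3 ↔ x_1 = 2 ↔ 3 = 4
(x_3 ↔ x_1) → x_2 = 4 → 3 = 4
(x_3 → x_1) → ((x_3 ↔ x_1) → x_2) = 5 → 4 = 4
~x_3 = ~2 = 3
~x_1 = ~3 = 2
~x_1 ↔ x_1 = 2 ↔ 3 = 4
~x_3 ↔ (~x_1 ↔ x_1) = 3 ↔ 4 = 4
((x_3 → x_1) → ((x_3 ↔ x_1) → x_2)) ↔ (~x_3 ↔ (~x_1 ↔ x_1)) = 4 ↔ 4 = 5
~(x_3 ↔ x_2) ↔ (((x_3 → x_1) → ((x_3 ↔ x_1) → x_2)) ↔ (~x_3 ↔ (~x_1 ↔ x_1))) = 1 ↔ 5 = 1
x_1 → x_2 = 3 → 3 = 5
(x_1 → x_2) → x_3 = 5 → 2 = 2
x_1 → x_1 = 3 → 3 = 5
((x_1 → x_2) → x_3) → (x_1 → x_1) = 2 → 5 = 5
~x_2 = ~3 = 2
~x_2 = ~3 = 2
~~x_2 = ~2 = 3
~x_2 ↔ ~~x_2 = 2 ↔ 3 = 4
(((x_1 → x_2) → x_3) → (x_1 → x_1)) → (~x_2 ↔ ~~x_2) = 5 → 4 = 4
(~(x_3 ↔ x_2) ↔ (((x_3 → x_1) → ((x_3 ↔ x_1) → x_2)) ↔ (~x_3 ↔ (~x_1 ↔ x_1)))) ↔ ((((x_1 → x_2) → x_3) → (x_1 → x_1)) → (~x_2 ↔ ~~x_2)) = 1 ↔ 4 = 2
x_2 → x_2 = 3 → 3 = 5
~x_1 = ~3 = 2
x_1 → ~x_1 = 3 → 2 = 4
~x_3 = ~2 = 3
x_2 → ~x_3 = 3 → 3 = 5
(x_1 → ~x_1) → (x_2 → ~x_3) = 4 → 5 = 5
(x_2 → x_2) → ((x_1 → ~x_1) → (x_2 → ~x_3)) = 5 → 5 = 5
x_3 ↔ x_1 = 2 ↔ 3 = 4
(x_3 ↔ x_1) → x_1 = 4 → 3 = 4
((x_3 ↔ x_1) → x_1) ↔ x_3 = 4 ↔ 2 = 3
((x_2 → x_2) → ((x_1 → ~x_1) → (x_2 → ~x_3))) ↔ (((x_3 ↔ x_1) → x_1) ↔ x_3) = 5 ↔ 3 = 3
((~(x_3 ↔ x_2) ↔ (((x_3 → x_1) → ((x_3 ↔ x_1) → x_2)) ↔ (~x_3 ↔ (~x_1 ↔ x_1)))) ↔ ((((x_1 → x_2) → x_3) → (x_1 → x_1)) → (~x_2 ↔ ~~x_2))) → (((x_2 → x_2) → ((x_1 → ~x_1) → (x_2 → ~x_3))) ↔ (((x_3 ↔ x_1) → x_1) ↔ x_3)) = 2 → 3 = 5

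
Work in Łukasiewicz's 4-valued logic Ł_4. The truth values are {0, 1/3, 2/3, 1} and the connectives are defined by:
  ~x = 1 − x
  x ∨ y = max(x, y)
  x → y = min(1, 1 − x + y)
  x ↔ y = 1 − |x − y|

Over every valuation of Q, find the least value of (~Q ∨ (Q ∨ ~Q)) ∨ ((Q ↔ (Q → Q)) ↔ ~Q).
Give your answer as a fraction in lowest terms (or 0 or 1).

Take Q = 1/3:
~Q = ~1/3 = 2/3
~Q = ~1/3 = 2/3
Q ∨ ~Q = 1/3 ∨ 2/3 = 2/3
~Q ∨ (Q ∨ ~Q) = 2/3 ∨ 2/3 = 2/3
Q → Q = 1/3 → 1/3 = 1
Q ↔ (Q → Q) = 1/3 ↔ 1 = 1/3
~Q = ~1/3 = 2/3
(Q ↔ (Q → Q)) ↔ ~Q = 1/3 ↔ 2/3 = 2/3
(~Q ∨ (Q ∨ ~Q)) ∨ ((Q ↔ (Q → Q)) ↔ ~Q) = 2/3 ∨ 2/3 = 2/3
No assignment yields a value below 2/3, so this is the minimum.

2/3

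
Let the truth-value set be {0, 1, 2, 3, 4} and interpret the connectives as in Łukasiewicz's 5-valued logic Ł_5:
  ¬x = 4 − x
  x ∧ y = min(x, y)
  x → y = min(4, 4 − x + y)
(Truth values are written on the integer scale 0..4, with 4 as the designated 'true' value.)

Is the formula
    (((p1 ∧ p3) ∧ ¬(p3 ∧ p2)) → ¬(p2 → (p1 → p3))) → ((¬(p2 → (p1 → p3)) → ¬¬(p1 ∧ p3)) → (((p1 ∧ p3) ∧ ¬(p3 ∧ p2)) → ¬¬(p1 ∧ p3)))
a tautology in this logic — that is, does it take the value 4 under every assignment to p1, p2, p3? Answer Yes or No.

Yes

At p1 = 4, p2 = 2, p3 = 0, for instance:
p1 ∧ p3 = 4 ∧ 0 = 0
p3 ∧ p2 = 0 ∧ 2 = 0
¬(p3 ∧ p2) = ¬0 = 4
(p1 ∧ p3) ∧ ¬(p3 ∧ p2) = 0 ∧ 4 = 0
p1 → p3 = 4 → 0 = 0
p2 → (p1 → p3) = 2 → 0 = 2
¬(p2 → (p1 → p3)) = ¬2 = 2
((p1 ∧ p3) ∧ ¬(p3 ∧ p2)) → ¬(p2 → (p1 → p3)) = 0 → 2 = 4
p1 ∧ p3 = 4 ∧ 0 = 0
¬(p1 ∧ p3) = ¬0 = 4
¬¬(p1 ∧ p3) = ¬4 = 0
¬(p2 → (p1 → p3)) → ¬¬(p1 ∧ p3) = 2 → 0 = 2
((p1 ∧ p3) ∧ ¬(p3 ∧ p2)) → ¬¬(p1 ∧ p3) = 0 → 0 = 4
(¬(p2 → (p1 → p3)) → ¬¬(p1 ∧ p3)) → (((p1 ∧ p3) ∧ ¬(p3 ∧ p2)) → ¬¬(p1 ∧ p3)) = 2 → 4 = 4
(((p1 ∧ p3) ∧ ¬(p3 ∧ p2)) → ¬(p2 → (p1 → p3))) → ((¬(p2 → (p1 → p3)) → ¬¬(p1 ∧ p3)) → (((p1 ∧ p3) ∧ ¬(p3 ∧ p2)) → ¬¬(p1 ∧ p3))) = 4 → 4 = 4
and checking the remaining 124 assignments likewise gives ≥ 4 in every case.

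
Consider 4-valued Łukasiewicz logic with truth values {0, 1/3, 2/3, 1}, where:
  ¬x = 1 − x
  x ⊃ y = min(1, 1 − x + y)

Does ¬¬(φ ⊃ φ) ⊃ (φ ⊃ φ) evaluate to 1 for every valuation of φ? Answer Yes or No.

Yes

φ = 0 ↦ 1
φ = 1/3 ↦ 1
φ = 2/3 ↦ 1
φ = 1 ↦ 1
Every assignment gives a value ≥ 1.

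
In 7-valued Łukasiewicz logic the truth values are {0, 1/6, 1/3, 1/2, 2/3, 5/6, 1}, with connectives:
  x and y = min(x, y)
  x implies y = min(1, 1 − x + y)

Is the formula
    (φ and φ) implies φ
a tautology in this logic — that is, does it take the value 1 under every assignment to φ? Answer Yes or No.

φ = 0 ↦ 1
φ = 1/6 ↦ 1
φ = 1/3 ↦ 1
φ = 1/2 ↦ 1
φ = 2/3 ↦ 1
φ = 5/6 ↦ 1
φ = 1 ↦ 1
Every assignment gives a value ≥ 1.

Yes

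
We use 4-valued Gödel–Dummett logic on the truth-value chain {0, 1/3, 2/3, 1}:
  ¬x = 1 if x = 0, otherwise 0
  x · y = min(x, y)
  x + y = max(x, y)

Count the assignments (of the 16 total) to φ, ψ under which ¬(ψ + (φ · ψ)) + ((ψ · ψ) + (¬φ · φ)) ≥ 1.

8

φ = 0, ψ = 0 ↦ 1  ≥
φ = 0, ψ = 1/3 ↦ 1/3  <
φ = 0, ψ = 2/3 ↦ 2/3  <
φ = 0, ψ = 1 ↦ 1  ≥
φ = 1/3, ψ = 0 ↦ 1  ≥
φ = 1/3, ψ = 1/3 ↦ 1/3  <
φ = 1/3, ψ = 2/3 ↦ 2/3  <
φ = 1/3, ψ = 1 ↦ 1  ≥
φ = 2/3, ψ = 0 ↦ 1  ≥
φ = 2/3, ψ = 1/3 ↦ 1/3  <
φ = 2/3, ψ = 2/3 ↦ 2/3  <
φ = 2/3, ψ = 1 ↦ 1  ≥
φ = 1, ψ = 0 ↦ 1  ≥
φ = 1, ψ = 1/3 ↦ 1/3  <
φ = 1, ψ = 2/3 ↦ 2/3  <
φ = 1, ψ = 1 ↦ 1  ≥
So 8 of the 16 assignments meet the threshold.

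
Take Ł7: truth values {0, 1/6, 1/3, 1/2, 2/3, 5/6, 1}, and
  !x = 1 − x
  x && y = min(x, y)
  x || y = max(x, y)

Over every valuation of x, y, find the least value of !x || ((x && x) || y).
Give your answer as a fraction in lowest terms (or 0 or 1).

1/2

Take x = 1/2, y = 0:
!x = !1/2 = 1/2
x && x = 1/2 && 1/2 = 1/2
(x && x) || y = 1/2 || 0 = 1/2
!x || ((x && x) || y) = 1/2 || 1/2 = 1/2
No assignment yields a value below 1/2, so this is the minimum.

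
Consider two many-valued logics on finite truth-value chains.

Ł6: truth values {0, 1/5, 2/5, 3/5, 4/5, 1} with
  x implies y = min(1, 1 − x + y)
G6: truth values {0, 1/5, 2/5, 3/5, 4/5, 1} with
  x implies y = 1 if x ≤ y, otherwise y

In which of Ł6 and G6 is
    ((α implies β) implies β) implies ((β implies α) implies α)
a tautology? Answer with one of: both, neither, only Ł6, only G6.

only Ł6

In Ł6: every assignment gives 1 — tautology.
In G6: at α = 1/5, β = 0 the value is 1/5 — not a tautology.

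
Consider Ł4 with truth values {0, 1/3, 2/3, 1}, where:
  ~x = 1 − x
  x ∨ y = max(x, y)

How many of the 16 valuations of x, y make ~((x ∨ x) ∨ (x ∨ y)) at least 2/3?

x = 0, y = 0 ↦ 1  ≥
x = 0, y = 1/3 ↦ 2/3  ≥
x = 0, y = 2/3 ↦ 1/3  <
x = 0, y = 1 ↦ 0  <
x = 1/3, y = 0 ↦ 2/3  ≥
x = 1/3, y = 1/3 ↦ 2/3  ≥
x = 1/3, y = 2/3 ↦ 1/3  <
x = 1/3, y = 1 ↦ 0  <
x = 2/3, y = 0 ↦ 1/3  <
x = 2/3, y = 1/3 ↦ 1/3  <
x = 2/3, y = 2/3 ↦ 1/3  <
x = 2/3, y = 1 ↦ 0  <
x = 1, y = 0 ↦ 0  <
x = 1, y = 1/3 ↦ 0  <
x = 1, y = 2/3 ↦ 0  <
x = 1, y = 1 ↦ 0  <
So 4 of the 16 assignments meet the threshold.

4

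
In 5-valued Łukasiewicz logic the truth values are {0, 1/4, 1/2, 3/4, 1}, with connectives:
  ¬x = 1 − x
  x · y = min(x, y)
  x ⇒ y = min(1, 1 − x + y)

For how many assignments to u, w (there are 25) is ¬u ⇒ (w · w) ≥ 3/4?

value 1: 15 assignments (counts)
value 3/4: 4 assignments (counts)
value 1/2: 3 assignments
value 1/4: 2 assignments
value 0: 1 assignment
So 19 of the 25 assignments meet the threshold.

19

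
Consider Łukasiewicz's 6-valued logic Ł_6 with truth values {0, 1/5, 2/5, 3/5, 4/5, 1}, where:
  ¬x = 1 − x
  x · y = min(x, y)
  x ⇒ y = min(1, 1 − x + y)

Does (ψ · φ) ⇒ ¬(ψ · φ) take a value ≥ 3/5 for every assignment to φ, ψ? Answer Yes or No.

No

Counterexample: take φ = 4/5, ψ = 4/5.
ψ · φ = 4/5 · 4/5 = 4/5
ψ · φ = 4/5 · 4/5 = 4/5
¬(ψ · φ) = ¬4/5 = 1/5
(ψ · φ) ⇒ ¬(ψ · φ) = 4/5 ⇒ 1/5 = 2/5
This gives 2/5, which is below 3/5.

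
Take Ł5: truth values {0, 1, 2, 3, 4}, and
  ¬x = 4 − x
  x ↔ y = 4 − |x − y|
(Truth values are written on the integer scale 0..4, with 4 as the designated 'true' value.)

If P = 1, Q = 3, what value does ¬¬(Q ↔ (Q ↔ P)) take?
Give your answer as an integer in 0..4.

3

Q ↔ P = 3 ↔ 1 = 2
Q ↔ (Q ↔ P) = 3 ↔ 2 = 3
¬(Q ↔ (Q ↔ P)) = ¬3 = 1
¬¬(Q ↔ (Q ↔ P)) = ¬1 = 3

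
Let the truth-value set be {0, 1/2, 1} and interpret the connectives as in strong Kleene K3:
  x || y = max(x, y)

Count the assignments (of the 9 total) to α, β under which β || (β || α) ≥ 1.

5

α = 0, β = 0 ↦ 0  <
α = 0, β = 1/2 ↦ 1/2  <
α = 0, β = 1 ↦ 1  ≥
α = 1/2, β = 0 ↦ 1/2  <
α = 1/2, β = 1/2 ↦ 1/2  <
α = 1/2, β = 1 ↦ 1  ≥
α = 1, β = 0 ↦ 1  ≥
α = 1, β = 1/2 ↦ 1  ≥
α = 1, β = 1 ↦ 1  ≥
So 5 of the 9 assignments meet the threshold.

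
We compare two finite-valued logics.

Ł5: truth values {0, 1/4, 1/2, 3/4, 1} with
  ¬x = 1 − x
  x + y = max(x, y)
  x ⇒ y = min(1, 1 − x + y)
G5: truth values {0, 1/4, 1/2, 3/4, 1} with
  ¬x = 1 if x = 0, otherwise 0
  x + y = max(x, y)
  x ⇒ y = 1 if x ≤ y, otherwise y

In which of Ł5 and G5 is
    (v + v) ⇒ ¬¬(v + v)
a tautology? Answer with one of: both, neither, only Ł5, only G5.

In Ł5: every assignment gives 1 — tautology.
In G5: every assignment gives 1 — tautology.

both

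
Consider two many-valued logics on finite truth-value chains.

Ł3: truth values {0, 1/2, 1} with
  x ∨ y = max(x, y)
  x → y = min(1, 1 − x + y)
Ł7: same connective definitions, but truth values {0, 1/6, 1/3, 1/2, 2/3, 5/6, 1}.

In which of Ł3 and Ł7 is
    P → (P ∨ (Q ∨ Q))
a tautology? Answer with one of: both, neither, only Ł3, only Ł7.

In Ł3: every assignment gives 1 — tautology.
In Ł7: every assignment gives 1 — tautology.

both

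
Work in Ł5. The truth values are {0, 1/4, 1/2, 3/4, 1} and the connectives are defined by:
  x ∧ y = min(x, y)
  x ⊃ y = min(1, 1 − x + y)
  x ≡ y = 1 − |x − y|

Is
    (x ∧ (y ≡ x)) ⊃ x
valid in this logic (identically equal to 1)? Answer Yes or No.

Yes

At x = 0, y = 3/4, for instance:
y ≡ x = 3/4 ≡ 0 = 1/4
x ∧ (y ≡ x) = 0 ∧ 1/4 = 0
(x ∧ (y ≡ x)) ⊃ x = 0 ⊃ 0 = 1
and checking the remaining 24 assignments likewise gives ≥ 1 in every case.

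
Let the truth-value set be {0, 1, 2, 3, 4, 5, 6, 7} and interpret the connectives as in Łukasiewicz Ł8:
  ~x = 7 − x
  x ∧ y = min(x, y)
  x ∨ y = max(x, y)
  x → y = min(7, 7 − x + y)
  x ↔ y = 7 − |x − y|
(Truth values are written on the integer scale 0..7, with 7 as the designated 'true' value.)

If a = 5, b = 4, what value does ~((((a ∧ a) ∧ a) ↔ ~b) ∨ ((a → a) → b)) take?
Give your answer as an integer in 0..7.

2

a ∧ a = 5 ∧ 5 = 5
(a ∧ a) ∧ a = 5 ∧ 5 = 5
~b = ~4 = 3
((a ∧ a) ∧ a) ↔ ~b = 5 ↔ 3 = 5
a → a = 5 → 5 = 7
(a → a) → b = 7 → 4 = 4
(((a ∧ a) ∧ a) ↔ ~b) ∨ ((a → a) → b) = 5 ∨ 4 = 5
~((((a ∧ a) ∧ a) ↔ ~b) ∨ ((a → a) → b)) = ~5 = 2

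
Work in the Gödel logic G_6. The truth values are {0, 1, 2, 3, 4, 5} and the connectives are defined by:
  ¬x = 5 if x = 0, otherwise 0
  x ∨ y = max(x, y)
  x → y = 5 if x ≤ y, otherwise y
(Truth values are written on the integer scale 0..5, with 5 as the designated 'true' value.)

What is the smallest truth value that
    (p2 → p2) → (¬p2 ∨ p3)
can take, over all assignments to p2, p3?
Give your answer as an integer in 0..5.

0

Take p2 = 1, p3 = 0:
p2 → p2 = 1 → 1 = 5
¬p2 = ¬1 = 0
¬p2 ∨ p3 = 0 ∨ 0 = 0
(p2 → p2) → (¬p2 ∨ p3) = 5 → 0 = 0
No assignment yields a value below 0, so this is the minimum.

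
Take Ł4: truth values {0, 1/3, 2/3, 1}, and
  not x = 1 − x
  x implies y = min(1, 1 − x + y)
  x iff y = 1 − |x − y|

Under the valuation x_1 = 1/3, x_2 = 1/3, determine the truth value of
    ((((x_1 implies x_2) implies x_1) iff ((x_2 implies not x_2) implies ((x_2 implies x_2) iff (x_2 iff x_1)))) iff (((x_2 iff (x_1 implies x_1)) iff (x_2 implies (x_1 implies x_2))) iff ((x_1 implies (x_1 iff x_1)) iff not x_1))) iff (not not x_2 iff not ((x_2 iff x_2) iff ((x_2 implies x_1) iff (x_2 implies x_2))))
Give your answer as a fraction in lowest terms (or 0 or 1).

1

x_1 implies x_2 = 1/3 implies 1/3 = 1
(x_1 implies x_2) implies x_1 = 1 implies 1/3 = 1/3
not x_2 = not 1/3 = 2/3
x_2 implies not x_2 = 1/3 implies 2/3 = 1
x_2 implies x_2 = 1/3 implies 1/3 = 1
x_2 iff x_1 = 1/3 iff 1/3 = 1
(x_2 implies x_2) iff (x_2 iff x_1) = 1 iff 1 = 1
(x_2 implies not x_2) implies ((x_2 implies x_2) iff (x_2 iff x_1)) = 1 implies 1 = 1
((x_1 implies x_2) implies x_1) iff ((x_2 implies not x_2) implies ((x_2 implies x_2) iff (x_2 iff x_1))) = 1/3 iff 1 = 1/3
x_1 implies x_1 = 1/3 implies 1/3 = 1
x_2 iff (x_1 implies x_1) = 1/3 iff 1 = 1/3
x_1 implies x_2 = 1/3 implies 1/3 = 1
x_2 implies (x_1 implies x_2) = 1/3 implies 1 = 1
(x_2 iff (x_1 implies x_1)) iff (x_2 implies (x_1 implies x_2)) = 1/3 iff 1 = 1/3
x_1 iff x_1 = 1/3 iff 1/3 = 1
x_1 implies (x_1 iff x_1) = 1/3 implies 1 = 1
not x_1 = not 1/3 = 2/3
(x_1 implies (x_1 iff x_1)) iff not x_1 = 1 iff 2/3 = 2/3
((x_2 iff (x_1 implies x_1)) iff (x_2 implies (x_1 implies x_2))) iff ((x_1 implies (x_1 iff x_1)) iff not x_1) = 1/3 iff 2/3 = 2/3
(((x_1 implies x_2) implies x_1) iff ((x_2 implies not x_2) implies ((x_2 implies x_2) iff (x_2 iff x_1)))) iff (((x_2 iff (x_1 implies x_1)) iff (x_2 implies (x_1 implies x_2))) iff ((x_1 implies (x_1 iff x_1)) iff not x_1)) = 1/3 iff 2/3 = 2/3
not x_2 = not 1/3 = 2/3
not not x_2 = not 2/3 = 1/3
x_2 iff x_2 = 1/3 iff 1/3 = 1
x_2 implies x_1 = 1/3 implies 1/3 = 1
x_2 implies x_2 = 1/3 implies 1/3 = 1
(x_2 implies x_1) iff (x_2 implies x_2) = 1 iff 1 = 1
(x_2 iff x_2) iff ((x_2 implies x_1) iff (x_2 implies x_2)) = 1 iff 1 = 1
not ((x_2 iff x_2) iff ((x_2 implies x_1) iff (x_2 implies x_2))) = not 1 = 0
not not x_2 iff not ((x_2 iff x_2) iff ((x_2 implies x_1) iff (x_2 implies x_2))) = 1/3 iff 0 = 2/3
((((x_1 implies x_2) implies x_1) iff ((x_2 implies not x_2) implies ((x_2 implies x_2) iff (x_2 iff x_1)))) iff (((x_2 iff (x_1 implies x_1)) iff (x_2 implies (x_1 implies x_2))) iff ((x_1 implies (x_1 iff x_1)) iff not x_1))) iff (not not x_2 iff not ((x_2 iff x_2) iff ((x_2 implies x_1) iff (x_2 implies x_2)))) = 2/3 iff 2/3 = 1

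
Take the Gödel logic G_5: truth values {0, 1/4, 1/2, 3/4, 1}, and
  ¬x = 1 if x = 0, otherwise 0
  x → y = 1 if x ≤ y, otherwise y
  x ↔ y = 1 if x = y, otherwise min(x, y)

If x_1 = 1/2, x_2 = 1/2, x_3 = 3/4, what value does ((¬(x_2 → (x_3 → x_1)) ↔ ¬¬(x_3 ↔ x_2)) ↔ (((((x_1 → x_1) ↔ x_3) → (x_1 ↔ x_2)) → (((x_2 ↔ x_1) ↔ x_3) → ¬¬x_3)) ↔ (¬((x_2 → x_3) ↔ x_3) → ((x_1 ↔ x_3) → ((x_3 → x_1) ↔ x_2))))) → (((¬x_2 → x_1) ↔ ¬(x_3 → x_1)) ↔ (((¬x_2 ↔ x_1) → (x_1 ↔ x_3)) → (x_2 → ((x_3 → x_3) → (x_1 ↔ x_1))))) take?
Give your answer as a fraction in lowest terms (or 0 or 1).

1

x_3 → x_1 = 3/4 → 1/2 = 1/2
x_2 → (x_3 → x_1) = 1/2 → 1/2 = 1
¬(x_2 → (x_3 → x_1)) = ¬1 = 0
x_3 ↔ x_2 = 3/4 ↔ 1/2 = 1/2
¬(x_3 ↔ x_2) = ¬1/2 = 0
¬¬(x_3 ↔ x_2) = ¬0 = 1
¬(x_2 → (x_3 → x_1)) ↔ ¬¬(x_3 ↔ x_2) = 0 ↔ 1 = 0
x_1 → x_1 = 1/2 → 1/2 = 1
(x_1 → x_1) ↔ x_3 = 1 ↔ 3/4 = 3/4
x_1 ↔ x_2 = 1/2 ↔ 1/2 = 1
((x_1 → x_1) ↔ x_3) → (x_1 ↔ x_2) = 3/4 → 1 = 1
x_2 ↔ x_1 = 1/2 ↔ 1/2 = 1
(x_2 ↔ x_1) ↔ x_3 = 1 ↔ 3/4 = 3/4
¬x_3 = ¬3/4 = 0
¬¬x_3 = ¬0 = 1
((x_2 ↔ x_1) ↔ x_3) → ¬¬x_3 = 3/4 → 1 = 1
(((x_1 → x_1) ↔ x_3) → (x_1 ↔ x_2)) → (((x_2 ↔ x_1) ↔ x_3) → ¬¬x_3) = 1 → 1 = 1
x_2 → x_3 = 1/2 → 3/4 = 1
(x_2 → x_3) ↔ x_3 = 1 ↔ 3/4 = 3/4
¬((x_2 → x_3) ↔ x_3) = ¬3/4 = 0
x_1 ↔ x_3 = 1/2 ↔ 3/4 = 1/2
x_3 → x_1 = 3/4 → 1/2 = 1/2
(x_3 → x_1) ↔ x_2 = 1/2 ↔ 1/2 = 1
(x_1 ↔ x_3) → ((x_3 → x_1) ↔ x_2) = 1/2 → 1 = 1
¬((x_2 → x_3) ↔ x_3) → ((x_1 ↔ x_3) → ((x_3 → x_1) ↔ x_2)) = 0 → 1 = 1
((((x_1 → x_1) ↔ x_3) → (x_1 ↔ x_2)) → (((x_2 ↔ x_1) ↔ x_3) → ¬¬x_3)) ↔ (¬((x_2 → x_3) ↔ x_3) → ((x_1 ↔ x_3) → ((x_3 → x_1) ↔ x_2))) = 1 ↔ 1 = 1
(¬(x_2 → (x_3 → x_1)) ↔ ¬¬(x_3 ↔ x_2)) ↔ (((((x_1 → x_1) ↔ x_3) → (x_1 ↔ x_2)) → (((x_2 ↔ x_1) ↔ x_3) → ¬¬x_3)) ↔ (¬((x_2 → x_3) ↔ x_3) → ((x_1 ↔ x_3) → ((x_3 → x_1) ↔ x_2)))) = 0 ↔ 1 = 0
¬x_2 = ¬1/2 = 0
¬x_2 → x_1 = 0 → 1/2 = 1
x_3 → x_1 = 3/4 → 1/2 = 1/2
¬(x_3 → x_1) = ¬1/2 = 0
(¬x_2 → x_1) ↔ ¬(x_3 → x_1) = 1 ↔ 0 = 0
¬x_2 = ¬1/2 = 0
¬x_2 ↔ x_1 = 0 ↔ 1/2 = 0
x_1 ↔ x_3 = 1/2 ↔ 3/4 = 1/2
(¬x_2 ↔ x_1) → (x_1 ↔ x_3) = 0 → 1/2 = 1
x_3 → x_3 = 3/4 → 3/4 = 1
x_1 ↔ x_1 = 1/2 ↔ 1/2 = 1
(x_3 → x_3) → (x_1 ↔ x_1) = 1 → 1 = 1
x_2 → ((x_3 → x_3) → (x_1 ↔ x_1)) = 1/2 → 1 = 1
((¬x_2 ↔ x_1) → (x_1 ↔ x_3)) → (x_2 → ((x_3 → x_3) → (x_1 ↔ x_1))) = 1 → 1 = 1
((¬x_2 → x_1) ↔ ¬(x_3 → x_1)) ↔ (((¬x_2 ↔ x_1) → (x_1 ↔ x_3)) → (x_2 → ((x_3 → x_3) → (x_1 ↔ x_1)))) = 0 ↔ 1 = 0
((¬(x_2 → (x_3 → x_1)) ↔ ¬¬(x_3 ↔ x_2)) ↔ (((((x_1 → x_1) ↔ x_3) → (x_1 ↔ x_2)) → (((x_2 ↔ x_1) ↔ x_3) → ¬¬x_3)) ↔ (¬((x_2 → x_3) ↔ x_3) → ((x_1 ↔ x_3) → ((x_3 → x_1) ↔ x_2))))) → (((¬x_2 → x_1) ↔ ¬(x_3 → x_1)) ↔ (((¬x_2 ↔ x_1) → (x_1 ↔ x_3)) → (x_2 → ((x_3 → x_3) → (x_1 ↔ x_1))))) = 0 → 0 = 1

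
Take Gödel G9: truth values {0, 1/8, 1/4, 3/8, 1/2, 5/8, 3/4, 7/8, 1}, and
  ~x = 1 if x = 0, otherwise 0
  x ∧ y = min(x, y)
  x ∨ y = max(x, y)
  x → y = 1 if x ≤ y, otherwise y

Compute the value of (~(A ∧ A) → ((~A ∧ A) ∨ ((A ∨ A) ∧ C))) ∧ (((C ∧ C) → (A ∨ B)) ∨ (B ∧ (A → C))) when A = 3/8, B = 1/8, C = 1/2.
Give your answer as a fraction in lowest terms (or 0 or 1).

3/8

A ∧ A = 3/8 ∧ 3/8 = 3/8
~(A ∧ A) = ~3/8 = 0
~A = ~3/8 = 0
~A ∧ A = 0 ∧ 3/8 = 0
A ∨ A = 3/8 ∨ 3/8 = 3/8
(A ∨ A) ∧ C = 3/8 ∧ 1/2 = 3/8
(~A ∧ A) ∨ ((A ∨ A) ∧ C) = 0 ∨ 3/8 = 3/8
~(A ∧ A) → ((~A ∧ A) ∨ ((A ∨ A) ∧ C)) = 0 → 3/8 = 1
C ∧ C = 1/2 ∧ 1/2 = 1/2
A ∨ B = 3/8 ∨ 1/8 = 3/8
(C ∧ C) → (A ∨ B) = 1/2 → 3/8 = 3/8
A → C = 3/8 → 1/2 = 1
B ∧ (A → C) = 1/8 ∧ 1 = 1/8
((C ∧ C) → (A ∨ B)) ∨ (B ∧ (A → C)) = 3/8 ∨ 1/8 = 3/8
(~(A ∧ A) → ((~A ∧ A) ∨ ((A ∨ A) ∧ C))) ∧ (((C ∧ C) → (A ∨ B)) ∨ (B ∧ (A → C))) = 1 ∧ 3/8 = 3/8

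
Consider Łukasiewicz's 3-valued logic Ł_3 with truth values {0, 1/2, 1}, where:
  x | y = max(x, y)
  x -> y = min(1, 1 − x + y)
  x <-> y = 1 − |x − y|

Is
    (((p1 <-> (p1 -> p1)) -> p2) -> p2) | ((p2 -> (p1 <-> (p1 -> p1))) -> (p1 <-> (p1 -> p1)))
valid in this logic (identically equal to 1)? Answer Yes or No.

Counterexample: take p1 = 0, p2 = 0.
p1 -> p1 = 0 -> 0 = 1
p1 <-> (p1 -> p1) = 0 <-> 1 = 0
(p1 <-> (p1 -> p1)) -> p2 = 0 -> 0 = 1
((p1 <-> (p1 -> p1)) -> p2) -> p2 = 1 -> 0 = 0
p2 -> (p1 <-> (p1 -> p1)) = 0 -> 0 = 1
(p2 -> (p1 <-> (p1 -> p1))) -> (p1 <-> (p1 -> p1)) = 1 -> 0 = 0
(((p1 <-> (p1 -> p1)) -> p2) -> p2) | ((p2 -> (p1 <-> (p1 -> p1))) -> (p1 <-> (p1 -> p1))) = 0 | 0 = 0
This gives 0 ≠ 1.

No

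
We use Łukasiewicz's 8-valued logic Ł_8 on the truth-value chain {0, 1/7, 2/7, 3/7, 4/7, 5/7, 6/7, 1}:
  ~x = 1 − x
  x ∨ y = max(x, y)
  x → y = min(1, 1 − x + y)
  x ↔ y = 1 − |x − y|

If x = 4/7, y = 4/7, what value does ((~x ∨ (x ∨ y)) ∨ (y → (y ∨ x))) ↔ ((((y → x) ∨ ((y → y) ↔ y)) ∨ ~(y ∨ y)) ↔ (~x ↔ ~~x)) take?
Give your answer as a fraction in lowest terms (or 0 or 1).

~x = ~4/7 = 3/7
x ∨ y = 4/7 ∨ 4/7 = 4/7
~x ∨ (x ∨ y) = 3/7 ∨ 4/7 = 4/7
y ∨ x = 4/7 ∨ 4/7 = 4/7
y → (y ∨ x) = 4/7 → 4/7 = 1
(~x ∨ (x ∨ y)) ∨ (y → (y ∨ x)) = 4/7 ∨ 1 = 1
y → x = 4/7 → 4/7 = 1
y → y = 4/7 → 4/7 = 1
(y → y) ↔ y = 1 ↔ 4/7 = 4/7
(y → x) ∨ ((y → y) ↔ y) = 1 ∨ 4/7 = 1
y ∨ y = 4/7 ∨ 4/7 = 4/7
~(y ∨ y) = ~4/7 = 3/7
((y → x) ∨ ((y → y) ↔ y)) ∨ ~(y ∨ y) = 1 ∨ 3/7 = 1
~x = ~4/7 = 3/7
~x = ~4/7 = 3/7
~~x = ~3/7 = 4/7
~x ↔ ~~x = 3/7 ↔ 4/7 = 6/7
(((y → x) ∨ ((y → y) ↔ y)) ∨ ~(y ∨ y)) ↔ (~x ↔ ~~x) = 1 ↔ 6/7 = 6/7
((~x ∨ (x ∨ y)) ∨ (y → (y ∨ x))) ↔ ((((y → x) ∨ ((y → y) ↔ y)) ∨ ~(y ∨ y)) ↔ (~x ↔ ~~x)) = 1 ↔ 6/7 = 6/7

6/7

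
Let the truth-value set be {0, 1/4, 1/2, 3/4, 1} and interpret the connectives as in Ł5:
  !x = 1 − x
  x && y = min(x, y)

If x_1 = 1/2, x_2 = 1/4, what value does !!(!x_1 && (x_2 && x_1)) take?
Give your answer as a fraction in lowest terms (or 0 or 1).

!x_1 = !1/2 = 1/2
x_2 && x_1 = 1/4 && 1/2 = 1/4
!x_1 && (x_2 && x_1) = 1/2 && 1/4 = 1/4
!(!x_1 && (x_2 && x_1)) = !1/4 = 3/4
!!(!x_1 && (x_2 && x_1)) = !3/4 = 1/4

1/4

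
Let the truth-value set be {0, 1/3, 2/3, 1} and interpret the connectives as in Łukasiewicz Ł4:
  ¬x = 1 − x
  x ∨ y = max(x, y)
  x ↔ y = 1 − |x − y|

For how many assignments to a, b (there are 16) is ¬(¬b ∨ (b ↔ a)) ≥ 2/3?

3

a = 0, b = 0 ↦ 0  <
a = 0, b = 1/3 ↦ 1/3  <
a = 0, b = 2/3 ↦ 2/3  ≥
a = 0, b = 1 ↦ 1  ≥
a = 1/3, b = 0 ↦ 0  <
a = 1/3, b = 1/3 ↦ 0  <
a = 1/3, b = 2/3 ↦ 1/3  <
a = 1/3, b = 1 ↦ 2/3  ≥
a = 2/3, b = 0 ↦ 0  <
a = 2/3, b = 1/3 ↦ 1/3  <
a = 2/3, b = 2/3 ↦ 0  <
a = 2/3, b = 1 ↦ 1/3  <
a = 1, b = 0 ↦ 0  <
a = 1, b = 1/3 ↦ 1/3  <
a = 1, b = 2/3 ↦ 1/3  <
a = 1, b = 1 ↦ 0  <
So 3 of the 16 assignments meet the threshold.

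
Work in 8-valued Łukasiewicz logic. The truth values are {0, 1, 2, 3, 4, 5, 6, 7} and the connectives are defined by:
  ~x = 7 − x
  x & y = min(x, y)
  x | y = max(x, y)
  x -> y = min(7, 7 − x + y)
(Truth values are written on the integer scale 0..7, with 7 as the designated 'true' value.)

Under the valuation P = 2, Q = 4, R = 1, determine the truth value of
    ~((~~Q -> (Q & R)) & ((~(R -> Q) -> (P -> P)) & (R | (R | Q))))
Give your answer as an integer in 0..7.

3

~Q = ~4 = 3
~~Q = ~3 = 4
Q & R = 4 & 1 = 1
~~Q -> (Q & R) = 4 -> 1 = 4
R -> Q = 1 -> 4 = 7
~(R -> Q) = ~7 = 0
P -> P = 2 -> 2 = 7
~(R -> Q) -> (P -> P) = 0 -> 7 = 7
R | Q = 1 | 4 = 4
R | (R | Q) = 1 | 4 = 4
(~(R -> Q) -> (P -> P)) & (R | (R | Q)) = 7 & 4 = 4
(~~Q -> (Q & R)) & ((~(R -> Q) -> (P -> P)) & (R | (R | Q))) = 4 & 4 = 4
~((~~Q -> (Q & R)) & ((~(R -> Q) -> (P -> P)) & (R | (R | Q)))) = ~4 = 3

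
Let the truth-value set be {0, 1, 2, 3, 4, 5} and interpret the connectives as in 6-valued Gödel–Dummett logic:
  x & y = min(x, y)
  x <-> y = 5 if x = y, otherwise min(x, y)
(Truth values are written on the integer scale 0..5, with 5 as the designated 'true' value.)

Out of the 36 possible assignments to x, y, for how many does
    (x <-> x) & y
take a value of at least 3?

18

value 5: 6 assignments (counts)
value 4: 6 assignments (counts)
value 3: 6 assignments (counts)
value 2: 6 assignments
value 1: 6 assignments
value 0: 6 assignments
So 18 of the 36 assignments meet the threshold.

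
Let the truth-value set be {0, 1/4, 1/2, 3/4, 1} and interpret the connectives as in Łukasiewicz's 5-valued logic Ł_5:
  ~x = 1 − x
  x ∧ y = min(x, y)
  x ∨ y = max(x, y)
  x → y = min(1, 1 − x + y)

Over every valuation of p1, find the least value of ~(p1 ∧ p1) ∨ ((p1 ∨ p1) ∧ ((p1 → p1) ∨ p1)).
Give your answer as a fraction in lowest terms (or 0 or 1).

1/2

Take p1 = 1/2:
p1 ∧ p1 = 1/2 ∧ 1/2 = 1/2
~(p1 ∧ p1) = ~1/2 = 1/2
p1 ∨ p1 = 1/2 ∨ 1/2 = 1/2
p1 → p1 = 1/2 → 1/2 = 1
(p1 → p1) ∨ p1 = 1 ∨ 1/2 = 1
(p1 ∨ p1) ∧ ((p1 → p1) ∨ p1) = 1/2 ∧ 1 = 1/2
~(p1 ∧ p1) ∨ ((p1 ∨ p1) ∧ ((p1 → p1) ∨ p1)) = 1/2 ∨ 1/2 = 1/2
No assignment yields a value below 1/2, so this is the minimum.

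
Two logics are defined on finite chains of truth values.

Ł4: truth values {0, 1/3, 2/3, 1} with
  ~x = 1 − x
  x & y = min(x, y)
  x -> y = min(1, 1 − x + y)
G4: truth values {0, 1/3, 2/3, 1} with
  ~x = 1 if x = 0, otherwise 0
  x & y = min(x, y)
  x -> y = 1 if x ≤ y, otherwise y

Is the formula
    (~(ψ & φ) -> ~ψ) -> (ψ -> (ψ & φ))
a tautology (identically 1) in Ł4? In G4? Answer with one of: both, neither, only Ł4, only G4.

In Ł4: every assignment gives 1 — tautology.
In G4: at φ = 1/3, ψ = 2/3 the value is 1/3 — not a tautology.

only Ł4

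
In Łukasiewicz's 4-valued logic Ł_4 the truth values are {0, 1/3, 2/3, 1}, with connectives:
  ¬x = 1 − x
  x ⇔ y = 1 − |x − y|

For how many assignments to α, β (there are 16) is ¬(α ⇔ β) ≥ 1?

α = 0, β = 0 ↦ 0  <
α = 0, β = 1/3 ↦ 1/3  <
α = 0, β = 2/3 ↦ 2/3  <
α = 0, β = 1 ↦ 1  ≥
α = 1/3, β = 0 ↦ 1/3  <
α = 1/3, β = 1/3 ↦ 0  <
α = 1/3, β = 2/3 ↦ 1/3  <
α = 1/3, β = 1 ↦ 2/3  <
α = 2/3, β = 0 ↦ 2/3  <
α = 2/3, β = 1/3 ↦ 1/3  <
α = 2/3, β = 2/3 ↦ 0  <
α = 2/3, β = 1 ↦ 1/3  <
α = 1, β = 0 ↦ 1  ≥
α = 1, β = 1/3 ↦ 2/3  <
α = 1, β = 2/3 ↦ 1/3  <
α = 1, β = 1 ↦ 0  <
So 2 of the 16 assignments meet the threshold.

2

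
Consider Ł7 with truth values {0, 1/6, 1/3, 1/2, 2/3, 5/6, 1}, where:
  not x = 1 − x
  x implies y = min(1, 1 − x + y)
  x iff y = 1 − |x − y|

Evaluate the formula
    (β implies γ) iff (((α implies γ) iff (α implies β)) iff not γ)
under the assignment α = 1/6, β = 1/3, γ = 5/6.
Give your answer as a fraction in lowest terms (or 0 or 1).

1/6

β implies γ = 1/3 implies 5/6 = 1
α implies γ = 1/6 implies 5/6 = 1
α implies β = 1/6 implies 1/3 = 1
(α implies γ) iff (α implies β) = 1 iff 1 = 1
not γ = not 5/6 = 1/6
((α implies γ) iff (α implies β)) iff not γ = 1 iff 1/6 = 1/6
(β implies γ) iff (((α implies γ) iff (α implies β)) iff not γ) = 1 iff 1/6 = 1/6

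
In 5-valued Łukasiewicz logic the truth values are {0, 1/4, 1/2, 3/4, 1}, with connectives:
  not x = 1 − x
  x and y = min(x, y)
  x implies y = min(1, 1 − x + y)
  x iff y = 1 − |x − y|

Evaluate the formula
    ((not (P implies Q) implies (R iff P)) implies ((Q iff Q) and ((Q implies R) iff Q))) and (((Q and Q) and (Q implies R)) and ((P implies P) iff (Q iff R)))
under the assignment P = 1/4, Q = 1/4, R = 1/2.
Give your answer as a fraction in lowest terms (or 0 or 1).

P implies Q = 1/4 implies 1/4 = 1
not (P implies Q) = not 1 = 0
R iff P = 1/2 iff 1/4 = 3/4
not (P implies Q) implies (R iff P) = 0 implies 3/4 = 1
Q iff Q = 1/4 iff 1/4 = 1
Q implies R = 1/4 implies 1/2 = 1
(Q implies R) iff Q = 1 iff 1/4 = 1/4
(Q iff Q) and ((Q implies R) iff Q) = 1 and 1/4 = 1/4
(not (P implies Q) implies (R iff P)) implies ((Q iff Q) and ((Q implies R) iff Q)) = 1 implies 1/4 = 1/4
Q and Q = 1/4 and 1/4 = 1/4
Q implies R = 1/4 implies 1/2 = 1
(Q and Q) and (Q implies R) = 1/4 and 1 = 1/4
P implies P = 1/4 implies 1/4 = 1
Q iff R = 1/4 iff 1/2 = 3/4
(P implies P) iff (Q iff R) = 1 iff 3/4 = 3/4
((Q and Q) and (Q implies R)) and ((P implies P) iff (Q iff R)) = 1/4 and 3/4 = 1/4
((not (P implies Q) implies (R iff P)) implies ((Q iff Q) and ((Q implies R) iff Q))) and (((Q and Q) and (Q implies R)) and ((P implies P) iff (Q iff R))) = 1/4 and 1/4 = 1/4

1/4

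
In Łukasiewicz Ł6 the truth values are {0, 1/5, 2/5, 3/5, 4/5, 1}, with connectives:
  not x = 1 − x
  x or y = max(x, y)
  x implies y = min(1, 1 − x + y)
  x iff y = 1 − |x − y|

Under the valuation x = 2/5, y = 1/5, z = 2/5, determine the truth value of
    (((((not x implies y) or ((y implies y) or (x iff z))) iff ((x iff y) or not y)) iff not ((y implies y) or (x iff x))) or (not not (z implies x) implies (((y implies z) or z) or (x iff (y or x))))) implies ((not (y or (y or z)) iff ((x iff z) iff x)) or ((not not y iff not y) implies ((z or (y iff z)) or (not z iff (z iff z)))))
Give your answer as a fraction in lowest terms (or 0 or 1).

not x = not 2/5 = 3/5
not x implies y = 3/5 implies 1/5 = 3/5
y implies y = 1/5 implies 1/5 = 1
x iff z = 2/5 iff 2/5 = 1
(y implies y) or (x iff z) = 1 or 1 = 1
(not x implies y) or ((y implies y) or (x iff z)) = 3/5 or 1 = 1
x iff y = 2/5 iff 1/5 = 4/5
not y = not 1/5 = 4/5
(x iff y) or not y = 4/5 or 4/5 = 4/5
((not x implies y) or ((y implies y) or (x iff z))) iff ((x iff y) or not y) = 1 iff 4/5 = 4/5
y implies y = 1/5 implies 1/5 = 1
x iff x = 2/5 iff 2/5 = 1
(y implies y) or (x iff x) = 1 or 1 = 1
not ((y implies y) or (x iff x)) = not 1 = 0
(((not x implies y) or ((y implies y) or (x iff z))) iff ((x iff y) or not y)) iff not ((y implies y) or (x iff x)) = 4/5 iff 0 = 1/5
z implies x = 2/5 implies 2/5 = 1
not (z implies x) = not 1 = 0
not not (z implies x) = not 0 = 1
y implies z = 1/5 implies 2/5 = 1
(y implies z) or z = 1 or 2/5 = 1
y or x = 1/5 or 2/5 = 2/5
x iff (y or x) = 2/5 iff 2/5 = 1
((y implies z) or z) or (x iff (y or x)) = 1 or 1 = 1
not not (z implies x) implies (((y implies z) or z) or (x iff (y or x))) = 1 implies 1 = 1
((((not x implies y) or ((y implies y) or (x iff z))) iff ((x iff y) or not y)) iff not ((y implies y) or (x iff x))) or (not not (z implies x) implies (((y implies z) or z) or (x iff (y or x)))) = 1/5 or 1 = 1
y or z = 1/5 or 2/5 = 2/5
y or (y or z) = 1/5 or 2/5 = 2/5
not (y or (y or z)) = not 2/5 = 3/5
x iff z = 2/5 iff 2/5 = 1
(x iff z) iff x = 1 iff 2/5 = 2/5
not (y or (y or z)) iff ((x iff z) iff x) = 3/5 iff 2/5 = 4/5
not y = not 1/5 = 4/5
not not y = not 4/5 = 1/5
not y = not 1/5 = 4/5
not not y iff not y = 1/5 iff 4/5 = 2/5
y iff z = 1/5 iff 2/5 = 4/5
z or (y iff z) = 2/5 or 4/5 = 4/5
not z = not 2/5 = 3/5
z iff z = 2/5 iff 2/5 = 1
not z iff (z iff z) = 3/5 iff 1 = 3/5
(z or (y iff z)) or (not z iff (z iff z)) = 4/5 or 3/5 = 4/5
(not not y iff not y) implies ((z or (y iff z)) or (not z iff (z iff z))) = 2/5 implies 4/5 = 1
(not (y or (y or z)) iff ((x iff z) iff x)) or ((not not y iff not y) implies ((z or (y iff z)) or (not z iff (z iff z)))) = 4/5 or 1 = 1
(((((not x implies y) or ((y implies y) or (x iff z))) iff ((x iff y) or not y)) iff not ((y implies y) or (x iff x))) or (not not (z implies x) implies (((y implies z) or z) or (x iff (y or x))))) implies ((not (y or (y or z)) iff ((x iff z) iff x)) or ((not not y iff not y) implies ((z or (y iff z)) or (not z iff (z iff z))))) = 1 implies 1 = 1

1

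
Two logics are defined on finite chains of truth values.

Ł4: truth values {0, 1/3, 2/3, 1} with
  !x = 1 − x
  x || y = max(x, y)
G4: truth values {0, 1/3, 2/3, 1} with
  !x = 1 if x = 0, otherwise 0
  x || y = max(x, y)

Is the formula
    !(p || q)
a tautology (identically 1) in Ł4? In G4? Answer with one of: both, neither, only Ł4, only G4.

neither

In Ł4: at p = 0, q = 1/3 the value is 2/3 — not a tautology.
In G4: at p = 0, q = 1/3 the value is 0 — not a tautology.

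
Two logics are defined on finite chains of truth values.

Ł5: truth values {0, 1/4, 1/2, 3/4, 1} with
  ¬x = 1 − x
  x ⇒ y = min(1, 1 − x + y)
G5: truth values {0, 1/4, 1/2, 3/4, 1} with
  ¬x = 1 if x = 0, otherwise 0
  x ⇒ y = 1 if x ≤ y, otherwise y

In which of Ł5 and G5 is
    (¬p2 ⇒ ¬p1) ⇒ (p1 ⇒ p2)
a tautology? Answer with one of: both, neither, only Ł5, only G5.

only Ł5

In Ł5: every assignment gives 1 — tautology.
In G5: at p1 = 1/2, p2 = 1/4 the value is 1/4 — not a tautology.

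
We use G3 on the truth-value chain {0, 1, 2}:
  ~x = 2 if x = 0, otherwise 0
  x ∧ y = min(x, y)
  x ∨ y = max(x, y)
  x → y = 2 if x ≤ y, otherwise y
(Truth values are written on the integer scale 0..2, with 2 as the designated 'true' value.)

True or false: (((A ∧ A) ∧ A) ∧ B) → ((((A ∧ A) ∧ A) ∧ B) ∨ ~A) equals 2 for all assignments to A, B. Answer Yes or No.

A = 0, B = 0 ↦ 2
A = 0, B = 1 ↦ 2
A = 0, B = 2 ↦ 2
A = 1, B = 0 ↦ 2
A = 1, B = 1 ↦ 2
A = 1, B = 2 ↦ 2
A = 2, B = 0 ↦ 2
A = 2, B = 1 ↦ 2
A = 2, B = 2 ↦ 2
Every assignment gives a value ≥ 2.

Yes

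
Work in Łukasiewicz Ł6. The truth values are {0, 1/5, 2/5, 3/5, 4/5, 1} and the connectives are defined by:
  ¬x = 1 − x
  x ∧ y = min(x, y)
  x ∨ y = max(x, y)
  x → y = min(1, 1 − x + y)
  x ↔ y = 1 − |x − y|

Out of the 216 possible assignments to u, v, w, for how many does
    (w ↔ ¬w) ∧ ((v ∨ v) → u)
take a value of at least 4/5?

52

value 4/5: 52 assignments (counts)
value 3/5: 8 assignments
value 2/5: 72 assignments
value 1/5: 8 assignments
value 0: 76 assignments
So 52 of the 216 assignments meet the threshold.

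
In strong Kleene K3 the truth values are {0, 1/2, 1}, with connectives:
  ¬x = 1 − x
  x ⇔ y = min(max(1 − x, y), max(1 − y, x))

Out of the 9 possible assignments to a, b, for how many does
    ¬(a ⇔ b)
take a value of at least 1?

a = 0, b = 0 ↦ 0  <
a = 0, b = 1/2 ↦ 1/2  <
a = 0, b = 1 ↦ 1  ≥
a = 1/2, b = 0 ↦ 1/2  <
a = 1/2, b = 1/2 ↦ 1/2  <
a = 1/2, b = 1 ↦ 1/2  <
a = 1, b = 0 ↦ 1  ≥
a = 1, b = 1/2 ↦ 1/2  <
a = 1, b = 1 ↦ 0  <
So 2 of the 9 assignments meet the threshold.

2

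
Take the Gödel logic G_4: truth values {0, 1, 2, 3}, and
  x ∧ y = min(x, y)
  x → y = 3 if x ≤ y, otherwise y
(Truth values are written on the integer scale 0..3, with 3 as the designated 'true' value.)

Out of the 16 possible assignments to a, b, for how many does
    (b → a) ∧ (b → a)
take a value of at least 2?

a = 0, b = 0 ↦ 3  ≥
a = 0, b = 1 ↦ 0  <
a = 0, b = 2 ↦ 0  <
a = 0, b = 3 ↦ 0  <
a = 1, b = 0 ↦ 3  ≥
a = 1, b = 1 ↦ 3  ≥
a = 1, b = 2 ↦ 1  <
a = 1, b = 3 ↦ 1  <
a = 2, b = 0 ↦ 3  ≥
a = 2, b = 1 ↦ 3  ≥
a = 2, b = 2 ↦ 3  ≥
a = 2, b = 3 ↦ 2  ≥
a = 3, b = 0 ↦ 3  ≥
a = 3, b = 1 ↦ 3  ≥
a = 3, b = 2 ↦ 3  ≥
a = 3, b = 3 ↦ 3  ≥
So 11 of the 16 assignments meet the threshold.

11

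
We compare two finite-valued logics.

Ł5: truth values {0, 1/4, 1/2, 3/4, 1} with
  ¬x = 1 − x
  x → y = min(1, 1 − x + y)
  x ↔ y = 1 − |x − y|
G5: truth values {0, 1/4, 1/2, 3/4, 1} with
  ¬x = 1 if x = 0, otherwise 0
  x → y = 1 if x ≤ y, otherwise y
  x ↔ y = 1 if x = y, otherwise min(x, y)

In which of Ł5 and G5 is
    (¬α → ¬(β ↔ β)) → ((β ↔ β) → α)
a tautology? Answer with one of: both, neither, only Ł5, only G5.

In Ł5: every assignment gives 1 — tautology.
In G5: at α = 1/4, β = 0 the value is 1/4 — not a tautology.

only Ł5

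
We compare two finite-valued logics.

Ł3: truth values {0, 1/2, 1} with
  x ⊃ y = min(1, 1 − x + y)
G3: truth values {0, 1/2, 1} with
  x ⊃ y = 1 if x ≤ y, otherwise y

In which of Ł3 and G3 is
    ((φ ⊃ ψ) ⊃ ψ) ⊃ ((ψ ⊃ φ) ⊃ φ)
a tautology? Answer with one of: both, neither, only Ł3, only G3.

only Ł3

In Ł3: every assignment gives 1 — tautology.
In G3: at φ = 1/2, ψ = 0 the value is 1/2 — not a tautology.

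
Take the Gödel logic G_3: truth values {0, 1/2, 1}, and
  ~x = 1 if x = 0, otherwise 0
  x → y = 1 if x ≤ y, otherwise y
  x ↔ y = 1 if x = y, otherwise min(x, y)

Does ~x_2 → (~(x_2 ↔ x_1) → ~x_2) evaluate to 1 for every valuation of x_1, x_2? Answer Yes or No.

x_1 = 0, x_2 = 0 ↦ 1
x_1 = 0, x_2 = 1/2 ↦ 1
x_1 = 0, x_2 = 1 ↦ 1
x_1 = 1/2, x_2 = 0 ↦ 1
x_1 = 1/2, x_2 = 1/2 ↦ 1
x_1 = 1/2, x_2 = 1 ↦ 1
x_1 = 1, x_2 = 0 ↦ 1
x_1 = 1, x_2 = 1/2 ↦ 1
x_1 = 1, x_2 = 1 ↦ 1
Every assignment gives a value ≥ 1.

Yes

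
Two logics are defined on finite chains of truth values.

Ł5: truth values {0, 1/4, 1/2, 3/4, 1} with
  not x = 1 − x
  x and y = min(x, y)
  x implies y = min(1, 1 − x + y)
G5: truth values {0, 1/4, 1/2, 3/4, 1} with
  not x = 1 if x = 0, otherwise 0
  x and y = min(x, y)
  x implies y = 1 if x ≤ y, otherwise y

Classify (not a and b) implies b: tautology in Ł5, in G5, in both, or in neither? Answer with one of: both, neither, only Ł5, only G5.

In Ł5: every assignment gives 1 — tautology.
In G5: every assignment gives 1 — tautology.

both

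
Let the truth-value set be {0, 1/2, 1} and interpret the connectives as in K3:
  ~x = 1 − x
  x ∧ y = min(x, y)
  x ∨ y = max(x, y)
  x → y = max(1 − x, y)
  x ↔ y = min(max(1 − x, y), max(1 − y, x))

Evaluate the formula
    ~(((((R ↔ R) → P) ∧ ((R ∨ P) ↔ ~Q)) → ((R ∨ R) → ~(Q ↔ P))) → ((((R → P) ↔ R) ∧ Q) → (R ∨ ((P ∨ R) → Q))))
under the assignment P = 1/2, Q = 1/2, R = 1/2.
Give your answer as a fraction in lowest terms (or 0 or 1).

1/2

R ↔ R = 1/2 ↔ 1/2 = 1/2
(R ↔ R) → P = 1/2 → 1/2 = 1/2
R ∨ P = 1/2 ∨ 1/2 = 1/2
~Q = ~1/2 = 1/2
(R ∨ P) ↔ ~Q = 1/2 ↔ 1/2 = 1/2
((R ↔ R) → P) ∧ ((R ∨ P) ↔ ~Q) = 1/2 ∧ 1/2 = 1/2
R ∨ R = 1/2 ∨ 1/2 = 1/2
Q ↔ P = 1/2 ↔ 1/2 = 1/2
~(Q ↔ P) = ~1/2 = 1/2
(R ∨ R) → ~(Q ↔ P) = 1/2 → 1/2 = 1/2
(((R ↔ R) → P) ∧ ((R ∨ P) ↔ ~Q)) → ((R ∨ R) → ~(Q ↔ P)) = 1/2 → 1/2 = 1/2
R → P = 1/2 → 1/2 = 1/2
(R → P) ↔ R = 1/2 ↔ 1/2 = 1/2
((R → P) ↔ R) ∧ Q = 1/2 ∧ 1/2 = 1/2
P ∨ R = 1/2 ∨ 1/2 = 1/2
(P ∨ R) → Q = 1/2 → 1/2 = 1/2
R ∨ ((P ∨ R) → Q) = 1/2 ∨ 1/2 = 1/2
(((R → P) ↔ R) ∧ Q) → (R ∨ ((P ∨ R) → Q)) = 1/2 → 1/2 = 1/2
((((R ↔ R) → P) ∧ ((R ∨ P) ↔ ~Q)) → ((R ∨ R) → ~(Q ↔ P))) → ((((R → P) ↔ R) ∧ Q) → (R ∨ ((P ∨ R) → Q))) = 1/2 → 1/2 = 1/2
~(((((R ↔ R) → P) ∧ ((R ∨ P) ↔ ~Q)) → ((R ∨ R) → ~(Q ↔ P))) → ((((R → P) ↔ R) ∧ Q) → (R ∨ ((P ∨ R) → Q)))) = ~1/2 = 1/2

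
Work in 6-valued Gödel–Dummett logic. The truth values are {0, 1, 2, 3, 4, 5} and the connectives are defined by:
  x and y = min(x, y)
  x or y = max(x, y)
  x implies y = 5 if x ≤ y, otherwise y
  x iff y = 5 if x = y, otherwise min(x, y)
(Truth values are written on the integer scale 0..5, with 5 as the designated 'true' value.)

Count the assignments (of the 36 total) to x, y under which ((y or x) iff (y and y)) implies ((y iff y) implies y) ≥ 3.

30

value 5: 21 assignments (counts)
value 4: 5 assignments (counts)
value 3: 4 assignments (counts)
value 2: 3 assignments
value 1: 2 assignments
value 0: 1 assignment
So 30 of the 36 assignments meet the threshold.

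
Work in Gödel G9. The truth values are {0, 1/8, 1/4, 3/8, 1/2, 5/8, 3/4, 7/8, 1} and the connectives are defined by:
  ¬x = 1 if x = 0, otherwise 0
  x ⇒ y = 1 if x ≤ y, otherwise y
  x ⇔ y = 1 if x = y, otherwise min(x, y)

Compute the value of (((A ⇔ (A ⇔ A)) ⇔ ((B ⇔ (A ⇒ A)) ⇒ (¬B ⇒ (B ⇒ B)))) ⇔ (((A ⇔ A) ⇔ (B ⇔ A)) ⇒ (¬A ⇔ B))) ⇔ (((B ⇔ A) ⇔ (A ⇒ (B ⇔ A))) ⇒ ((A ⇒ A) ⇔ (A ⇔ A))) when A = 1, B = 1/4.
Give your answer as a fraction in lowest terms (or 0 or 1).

A ⇔ A = 1 ⇔ 1 = 1
A ⇔ (A ⇔ A) = 1 ⇔ 1 = 1
A ⇒ A = 1 ⇒ 1 = 1
B ⇔ (A ⇒ A) = 1/4 ⇔ 1 = 1/4
¬B = ¬1/4 = 0
B ⇒ B = 1/4 ⇒ 1/4 = 1
¬B ⇒ (B ⇒ B) = 0 ⇒ 1 = 1
(B ⇔ (A ⇒ A)) ⇒ (¬B ⇒ (B ⇒ B)) = 1/4 ⇒ 1 = 1
(A ⇔ (A ⇔ A)) ⇔ ((B ⇔ (A ⇒ A)) ⇒ (¬B ⇒ (B ⇒ B))) = 1 ⇔ 1 = 1
A ⇔ A = 1 ⇔ 1 = 1
B ⇔ A = 1/4 ⇔ 1 = 1/4
(A ⇔ A) ⇔ (B ⇔ A) = 1 ⇔ 1/4 = 1/4
¬A = ¬1 = 0
¬A ⇔ B = 0 ⇔ 1/4 = 0
((A ⇔ A) ⇔ (B ⇔ A)) ⇒ (¬A ⇔ B) = 1/4 ⇒ 0 = 0
((A ⇔ (A ⇔ A)) ⇔ ((B ⇔ (A ⇒ A)) ⇒ (¬B ⇒ (B ⇒ B)))) ⇔ (((A ⇔ A) ⇔ (B ⇔ A)) ⇒ (¬A ⇔ B)) = 1 ⇔ 0 = 0
B ⇔ A = 1/4 ⇔ 1 = 1/4
B ⇔ A = 1/4 ⇔ 1 = 1/4
A ⇒ (B ⇔ A) = 1 ⇒ 1/4 = 1/4
(B ⇔ A) ⇔ (A ⇒ (B ⇔ A)) = 1/4 ⇔ 1/4 = 1
A ⇒ A = 1 ⇒ 1 = 1
A ⇔ A = 1 ⇔ 1 = 1
(A ⇒ A) ⇔ (A ⇔ A) = 1 ⇔ 1 = 1
((B ⇔ A) ⇔ (A ⇒ (B ⇔ A))) ⇒ ((A ⇒ A) ⇔ (A ⇔ A)) = 1 ⇒ 1 = 1
(((A ⇔ (A ⇔ A)) ⇔ ((B ⇔ (A ⇒ A)) ⇒ (¬B ⇒ (B ⇒ B)))) ⇔ (((A ⇔ A) ⇔ (B ⇔ A)) ⇒ (¬A ⇔ B))) ⇔ (((B ⇔ A) ⇔ (A ⇒ (B ⇔ A))) ⇒ ((A ⇒ A) ⇔ (A ⇔ A))) = 0 ⇔ 1 = 0

0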